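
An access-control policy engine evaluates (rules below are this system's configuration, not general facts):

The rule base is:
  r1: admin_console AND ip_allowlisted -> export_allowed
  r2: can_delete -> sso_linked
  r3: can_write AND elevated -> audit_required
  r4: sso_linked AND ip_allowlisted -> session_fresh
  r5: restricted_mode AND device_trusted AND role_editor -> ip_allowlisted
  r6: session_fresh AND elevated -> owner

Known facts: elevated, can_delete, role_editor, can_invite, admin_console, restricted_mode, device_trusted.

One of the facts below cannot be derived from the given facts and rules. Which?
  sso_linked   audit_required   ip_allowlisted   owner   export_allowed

audit_required

Round 1 — r2, r5, derive sso_linked, ip_allowlisted.
Round 2 — r1, r4, derive export_allowed, session_fresh.
Round 3 — r6, derive owner.
Derived: export_allowed (round 2), owner (round 3), sso_linked (round 1), ip_allowlisted (round 1). audit_required never appears in any round.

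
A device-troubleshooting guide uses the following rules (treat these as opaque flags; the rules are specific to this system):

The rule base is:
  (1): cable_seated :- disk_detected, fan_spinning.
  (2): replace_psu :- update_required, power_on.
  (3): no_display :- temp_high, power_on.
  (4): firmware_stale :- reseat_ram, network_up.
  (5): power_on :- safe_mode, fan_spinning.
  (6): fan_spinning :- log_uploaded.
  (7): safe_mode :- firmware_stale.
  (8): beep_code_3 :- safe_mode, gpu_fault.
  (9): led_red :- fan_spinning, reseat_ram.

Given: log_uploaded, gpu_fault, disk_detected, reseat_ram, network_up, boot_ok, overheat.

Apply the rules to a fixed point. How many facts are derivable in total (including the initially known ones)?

Round 1 — (4), (6), derive firmware_stale, fan_spinning.
Round 2 — (1), (7), (9), derive cable_seated, safe_mode, led_red.
Round 3 — (5), (8), derive power_on, beep_code_3.
Closure: {beep_code_3, boot_ok, cable_seated, disk_detected, fan_spinning, firmware_stale, gpu_fault, led_red, log_uploaded, network_up, overheat, power_on, reseat_ram, safe_mode} — 14 facts.

14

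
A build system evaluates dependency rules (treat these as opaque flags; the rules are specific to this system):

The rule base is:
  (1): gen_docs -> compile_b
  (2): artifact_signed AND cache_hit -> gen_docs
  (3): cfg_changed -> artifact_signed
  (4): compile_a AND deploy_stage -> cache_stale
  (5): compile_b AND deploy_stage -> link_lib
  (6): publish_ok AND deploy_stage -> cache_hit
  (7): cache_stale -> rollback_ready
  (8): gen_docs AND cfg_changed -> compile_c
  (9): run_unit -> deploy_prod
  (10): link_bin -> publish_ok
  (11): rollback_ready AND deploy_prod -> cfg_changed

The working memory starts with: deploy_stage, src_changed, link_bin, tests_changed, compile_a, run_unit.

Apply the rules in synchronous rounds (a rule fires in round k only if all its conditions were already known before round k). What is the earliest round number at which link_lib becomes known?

Round 1 — (4), (9), (10), derive cache_stale, deploy_prod, publish_ok.
Round 2 — (6), (7), derive cache_hit, rollback_ready.
Round 3 — (11), derive cfg_changed.
Round 4 — (3), derive artifact_signed.
Round 5 — (2), derive gen_docs.
Round 6 — (1), (8), derive compile_b, compile_c.
Round 7 — (5), derive link_lib.
link_lib first appears in round 7.

7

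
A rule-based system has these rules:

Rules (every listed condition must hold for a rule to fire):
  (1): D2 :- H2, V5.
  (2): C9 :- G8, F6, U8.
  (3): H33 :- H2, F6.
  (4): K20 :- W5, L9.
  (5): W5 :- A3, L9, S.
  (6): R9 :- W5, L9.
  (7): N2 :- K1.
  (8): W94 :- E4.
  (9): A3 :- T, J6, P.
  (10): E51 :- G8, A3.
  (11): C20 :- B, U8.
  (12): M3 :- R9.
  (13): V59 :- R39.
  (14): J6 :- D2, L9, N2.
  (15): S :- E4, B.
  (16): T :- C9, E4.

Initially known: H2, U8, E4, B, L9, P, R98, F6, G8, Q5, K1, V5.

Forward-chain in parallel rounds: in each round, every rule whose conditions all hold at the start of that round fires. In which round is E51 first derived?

Round 1: (1) [D2 :- H2, V5.]; (2) [C9 :- G8, F6, U8.]; (3) [H33 :- H2, F6.]; (7) [N2 :- K1.]; (8) [W94 :- E4.]; (11) [C20 :- B, U8.]; (15) [S :- E4, B.]. Adds D2, C9, H33, N2, W94, C20, S.
Round 2: (14) [J6 :- D2, L9, N2.]; (16) [T :- C9, E4.]. Adds J6, T.
Round 3: (9) [A3 :- T, J6, P.]. Adds A3.
Round 4: (5) [W5 :- A3, L9, S.]; (10) [E51 :- G8, A3.]. Adds W5, E51.
E51 first appears in round 4.

4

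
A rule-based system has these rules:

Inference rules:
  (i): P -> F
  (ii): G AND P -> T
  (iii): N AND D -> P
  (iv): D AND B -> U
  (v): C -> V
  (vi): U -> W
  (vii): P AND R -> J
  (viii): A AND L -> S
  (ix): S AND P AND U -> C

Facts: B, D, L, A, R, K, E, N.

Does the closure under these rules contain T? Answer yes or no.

no

[1] (iii) [N AND D -> P]; (iv) [D AND B -> U]; (viii) [A AND L -> S]. ⇒ new: P, U, S.
[2] (i) [P -> F]; (vi) [U -> W]; (vii) [P AND R -> J]; (ix) [S AND P AND U -> C]. ⇒ new: F, W, J, C.
[3] (v) [C -> V]. ⇒ new: V.
Fixed point reached. T is concluded only by (ii); (ii) needs G (never derived).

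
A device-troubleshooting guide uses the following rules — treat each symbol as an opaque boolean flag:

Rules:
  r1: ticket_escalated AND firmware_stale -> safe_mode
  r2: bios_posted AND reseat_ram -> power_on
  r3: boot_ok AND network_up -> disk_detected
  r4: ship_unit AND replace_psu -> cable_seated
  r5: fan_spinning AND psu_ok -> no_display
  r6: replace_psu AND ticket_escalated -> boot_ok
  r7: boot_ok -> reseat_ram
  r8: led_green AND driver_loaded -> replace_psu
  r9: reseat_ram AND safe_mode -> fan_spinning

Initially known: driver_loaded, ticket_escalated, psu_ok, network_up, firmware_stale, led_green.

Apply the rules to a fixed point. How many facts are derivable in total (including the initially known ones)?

Round 1: r1 [ticket_escalated AND firmware_stale -> safe_mode]; r8 [led_green AND driver_loaded -> replace_psu]. New: safe_mode, replace_psu.
Round 2: r6 [replace_psu AND ticket_escalated -> boot_ok]. New: boot_ok.
Round 3: r3 [boot_ok AND network_up -> disk_detected]; r7 [boot_ok -> reseat_ram]. New: disk_detected, reseat_ram.
Round 4: r9 [reseat_ram AND safe_mode -> fan_spinning]. New: fan_spinning.
Round 5: r5 [fan_spinning AND psu_ok -> no_display]. New: no_display.
Closure: {boot_ok, disk_detected, driver_loaded, fan_spinning, firmware_stale, led_green, network_up, no_display, psu_ok, replace_psu, reseat_ram, safe_mode, ticket_escalated} — 13 facts.

13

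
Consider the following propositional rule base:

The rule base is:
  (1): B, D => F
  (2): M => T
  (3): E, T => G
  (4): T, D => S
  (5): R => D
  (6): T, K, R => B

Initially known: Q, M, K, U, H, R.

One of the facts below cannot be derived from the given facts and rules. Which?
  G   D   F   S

G

Round 1: (2) [M => T]; (5) [R => D]. New: T, D.
Round 2: (4) [T, D => S]; (6) [T, K, R => B]. New: S, B.
Round 3: (1) [B, D => F]. New: F.
Derived: D (round 1), F (round 3), S (round 2). G never appears in any round.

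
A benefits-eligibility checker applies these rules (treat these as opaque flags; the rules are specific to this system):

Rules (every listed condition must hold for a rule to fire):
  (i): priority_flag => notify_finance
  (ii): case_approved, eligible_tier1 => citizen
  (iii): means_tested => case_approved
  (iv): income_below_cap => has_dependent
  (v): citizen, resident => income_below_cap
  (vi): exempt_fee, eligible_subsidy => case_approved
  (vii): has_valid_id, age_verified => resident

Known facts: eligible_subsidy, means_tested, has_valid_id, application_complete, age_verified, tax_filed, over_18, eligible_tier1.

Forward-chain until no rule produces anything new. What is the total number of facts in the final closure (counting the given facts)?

Round 1 — (iii), (vii), derive case_approved, resident.
Round 2 — (ii), derive citizen.
Round 3 — (v), derive income_below_cap.
Round 4 — (iv), derive has_dependent.
Closure: {age_verified, application_complete, case_approved, citizen, eligible_subsidy, eligible_tier1, has_dependent, has_valid_id, income_below_cap, means_tested, over_18, resident, tax_filed} — 13 facts.

13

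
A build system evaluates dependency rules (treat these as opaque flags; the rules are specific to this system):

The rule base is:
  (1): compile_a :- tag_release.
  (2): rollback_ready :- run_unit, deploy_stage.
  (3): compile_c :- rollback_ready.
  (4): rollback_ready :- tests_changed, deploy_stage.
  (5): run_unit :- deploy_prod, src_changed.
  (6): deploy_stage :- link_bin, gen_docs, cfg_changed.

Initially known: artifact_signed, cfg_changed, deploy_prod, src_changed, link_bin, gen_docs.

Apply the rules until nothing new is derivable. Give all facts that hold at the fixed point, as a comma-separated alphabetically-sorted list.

artifact_signed, cfg_changed, compile_c, deploy_prod, deploy_stage, gen_docs, link_bin, rollback_ready, run_unit, src_changed

Round 1: (5) [run_unit :- deploy_prod, src_changed.]; (6) [deploy_stage :- link_bin, gen_docs, cfg_changed.]. New: run_unit, deploy_stage.
Round 2: (2) [rollback_ready :- run_unit, deploy_stage.]. New: rollback_ready.
Round 3: (3) [compile_c :- rollback_ready.]. New: compile_c.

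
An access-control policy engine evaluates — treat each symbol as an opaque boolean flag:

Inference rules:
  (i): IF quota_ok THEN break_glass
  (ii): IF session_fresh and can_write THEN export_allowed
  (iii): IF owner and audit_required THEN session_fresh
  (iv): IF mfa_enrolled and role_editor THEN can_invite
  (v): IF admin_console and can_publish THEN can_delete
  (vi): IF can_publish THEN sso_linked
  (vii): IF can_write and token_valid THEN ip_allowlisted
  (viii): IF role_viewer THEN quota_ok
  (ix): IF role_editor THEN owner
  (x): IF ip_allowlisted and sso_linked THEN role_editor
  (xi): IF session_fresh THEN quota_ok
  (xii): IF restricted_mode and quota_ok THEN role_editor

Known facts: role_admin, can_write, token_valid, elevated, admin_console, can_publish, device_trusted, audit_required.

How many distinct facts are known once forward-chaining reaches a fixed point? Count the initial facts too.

Round 1: (v) [IF admin_console and can_publish THEN can_delete]; (vi) [IF can_publish THEN sso_linked]; (vii) [IF can_write and token_valid THEN ip_allowlisted]. New: can_delete, sso_linked, ip_allowlisted.
Round 2: (x) [IF ip_allowlisted and sso_linked THEN role_editor]. New: role_editor.
Round 3: (ix) [IF role_editor THEN owner]. New: owner.
Round 4: (iii) [IF owner and audit_required THEN session_fresh]. New: session_fresh.
Round 5: (ii) [IF session_fresh and can_write THEN export_allowed]; (xi) [IF session_fresh THEN quota_ok]. New: export_allowed, quota_ok.
Round 6: (i) [IF quota_ok THEN break_glass]. New: break_glass.
Closure: {admin_console, audit_required, break_glass, can_delete, can_publish, can_write, device_trusted, elevated, export_allowed, ip_allowlisted, owner, quota_ok, role_admin, role_editor, session_fresh, sso_linked, token_valid} — 17 facts.

17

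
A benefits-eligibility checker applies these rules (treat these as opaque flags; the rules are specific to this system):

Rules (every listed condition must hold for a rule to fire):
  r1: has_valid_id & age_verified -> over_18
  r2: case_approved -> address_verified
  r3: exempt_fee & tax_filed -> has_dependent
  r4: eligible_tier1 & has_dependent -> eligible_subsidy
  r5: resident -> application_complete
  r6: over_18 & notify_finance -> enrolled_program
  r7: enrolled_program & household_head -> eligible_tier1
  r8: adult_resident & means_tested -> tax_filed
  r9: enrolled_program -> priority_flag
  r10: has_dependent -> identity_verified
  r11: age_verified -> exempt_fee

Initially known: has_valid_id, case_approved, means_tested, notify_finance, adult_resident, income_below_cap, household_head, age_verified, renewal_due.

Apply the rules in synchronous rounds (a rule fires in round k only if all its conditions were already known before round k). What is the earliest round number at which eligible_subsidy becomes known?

4

[1] r1 [has_valid_id & age_verified -> over_18]; r2 [case_approved -> address_verified]; r8 [adult_resident & means_tested -> tax_filed]; r11 [age_verified -> exempt_fee]. ⇒ new: over_18, address_verified, tax_filed, exempt_fee.
[2] r3 [exempt_fee & tax_filed -> has_dependent]; r6 [over_18 & notify_finance -> enrolled_program]. ⇒ new: has_dependent, enrolled_program.
[3] r7 [enrolled_program & household_head -> eligible_tier1]; r9 [enrolled_program -> priority_flag]; r10 [has_dependent -> identity_verified]. ⇒ new: eligible_tier1, priority_flag, identity_verified.
[4] r4 [eligible_tier1 & has_dependent -> eligible_subsidy]. ⇒ new: eligible_subsidy.
eligible_subsidy first appears in round 4.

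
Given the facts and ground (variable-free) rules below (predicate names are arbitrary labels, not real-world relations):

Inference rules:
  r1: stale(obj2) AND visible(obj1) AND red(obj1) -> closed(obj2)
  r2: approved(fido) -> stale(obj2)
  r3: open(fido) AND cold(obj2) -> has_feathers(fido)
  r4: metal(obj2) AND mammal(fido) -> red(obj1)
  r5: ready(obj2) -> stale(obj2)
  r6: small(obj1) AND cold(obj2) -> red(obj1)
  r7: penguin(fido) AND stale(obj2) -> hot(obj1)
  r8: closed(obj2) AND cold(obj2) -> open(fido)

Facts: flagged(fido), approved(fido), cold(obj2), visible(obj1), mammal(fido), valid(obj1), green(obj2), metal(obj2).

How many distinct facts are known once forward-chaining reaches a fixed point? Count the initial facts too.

13

Round 1 fires r2, r4, giving stale(obj2), red(obj1).
Round 2 fires r1, giving closed(obj2).
Round 3 fires r8, giving open(fido).
Round 4 fires r3, giving has_feathers(fido).
Closure: {approved(fido), closed(obj2), cold(obj2), flagged(fido), green(obj2), has_feathers(fido), mammal(fido), metal(obj2), open(fido), red(obj1), stale(obj2), valid(obj1), visible(obj1)} — 13 facts.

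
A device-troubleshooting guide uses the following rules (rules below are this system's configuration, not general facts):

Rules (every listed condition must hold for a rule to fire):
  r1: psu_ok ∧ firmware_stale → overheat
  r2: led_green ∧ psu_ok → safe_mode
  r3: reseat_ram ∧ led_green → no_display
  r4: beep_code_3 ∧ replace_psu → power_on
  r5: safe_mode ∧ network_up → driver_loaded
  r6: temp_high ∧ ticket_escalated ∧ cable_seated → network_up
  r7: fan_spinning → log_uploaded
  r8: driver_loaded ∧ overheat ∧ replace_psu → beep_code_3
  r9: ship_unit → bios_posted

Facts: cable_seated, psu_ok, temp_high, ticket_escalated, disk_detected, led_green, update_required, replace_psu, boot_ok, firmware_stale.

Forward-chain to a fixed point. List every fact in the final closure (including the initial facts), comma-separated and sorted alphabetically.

beep_code_3, boot_ok, cable_seated, disk_detected, driver_loaded, firmware_stale, led_green, network_up, overheat, power_on, psu_ok, replace_psu, safe_mode, temp_high, ticket_escalated, update_required

Round 1: r1 [psu_ok ∧ firmware_stale → overheat]; r2 [led_green ∧ psu_ok → safe_mode]; r6 [temp_high ∧ ticket_escalated ∧ cable_seated → network_up]. Adds overheat, safe_mode, network_up.
Round 2: r5 [safe_mode ∧ network_up → driver_loaded]. Adds driver_loaded.
Round 3: r8 [driver_loaded ∧ overheat ∧ replace_psu → beep_code_3]. Adds beep_code_3.
Round 4: r4 [beep_code_3 ∧ replace_psu → power_on]. Adds power_on.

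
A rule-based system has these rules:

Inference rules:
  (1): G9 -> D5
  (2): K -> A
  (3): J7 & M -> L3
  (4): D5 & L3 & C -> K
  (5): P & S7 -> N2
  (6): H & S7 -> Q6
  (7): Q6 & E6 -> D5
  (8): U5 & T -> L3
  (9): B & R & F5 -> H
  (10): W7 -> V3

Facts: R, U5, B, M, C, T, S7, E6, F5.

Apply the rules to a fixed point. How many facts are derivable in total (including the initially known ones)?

Round 1: (8) [U5 & T -> L3]; (9) [B & R & F5 -> H]. New: L3, H.
Round 2: (6) [H & S7 -> Q6]. New: Q6.
Round 3: (7) [Q6 & E6 -> D5]. New: D5.
Round 4: (4) [D5 & L3 & C -> K]. New: K.
Round 5: (2) [K -> A]. New: A.
Closure: {A, B, C, D5, E6, F5, H, K, L3, M, Q6, R, S7, T, U5} — 15 facts.

15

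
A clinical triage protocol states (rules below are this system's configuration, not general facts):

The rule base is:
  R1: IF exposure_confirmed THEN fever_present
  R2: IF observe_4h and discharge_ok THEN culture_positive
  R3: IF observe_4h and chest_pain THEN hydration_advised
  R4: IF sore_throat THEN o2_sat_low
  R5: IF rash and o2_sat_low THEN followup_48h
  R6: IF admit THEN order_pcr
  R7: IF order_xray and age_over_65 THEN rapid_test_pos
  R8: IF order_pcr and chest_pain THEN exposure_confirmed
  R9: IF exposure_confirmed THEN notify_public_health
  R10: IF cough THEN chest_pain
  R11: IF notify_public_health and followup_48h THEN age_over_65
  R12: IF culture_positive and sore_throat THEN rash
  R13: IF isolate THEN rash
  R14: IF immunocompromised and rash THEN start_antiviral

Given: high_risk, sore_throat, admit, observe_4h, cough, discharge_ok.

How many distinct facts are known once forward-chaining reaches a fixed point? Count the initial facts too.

Round 1: R2 [IF observe_4h and discharge_ok THEN culture_positive]; R4 [IF sore_throat THEN o2_sat_low]; R6 [IF admit THEN order_pcr]; R10 [IF cough THEN chest_pain]. New: culture_positive, o2_sat_low, order_pcr, chest_pain.
Round 2: R3 [IF observe_4h and chest_pain THEN hydration_advised]; R8 [IF order_pcr and chest_pain THEN exposure_confirmed]; R12 [IF culture_positive and sore_throat THEN rash]. New: hydration_advised, exposure_confirmed, rash.
Round 3: R1 [IF exposure_confirmed THEN fever_present]; R5 [IF rash and o2_sat_low THEN followup_48h]; R9 [IF exposure_confirmed THEN notify_public_health]. New: fever_present, followup_48h, notify_public_health.
Round 4: R11 [IF notify_public_health and followup_48h THEN age_over_65]. New: age_over_65.
Closure: {admit, age_over_65, chest_pain, cough, culture_positive, discharge_ok, exposure_confirmed, fever_present, followup_48h, high_risk, hydration_advised, notify_public_health, o2_sat_low, observe_4h, order_pcr, rash, sore_throat} — 17 facts.

17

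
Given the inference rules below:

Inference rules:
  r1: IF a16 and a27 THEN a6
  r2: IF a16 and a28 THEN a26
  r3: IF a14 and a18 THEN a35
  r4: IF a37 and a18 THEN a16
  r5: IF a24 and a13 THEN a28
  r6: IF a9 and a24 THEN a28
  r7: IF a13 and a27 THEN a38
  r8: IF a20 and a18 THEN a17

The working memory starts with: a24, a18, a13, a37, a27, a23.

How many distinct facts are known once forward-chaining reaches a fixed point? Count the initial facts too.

Round 1 — r4, r5, r7, derive a16, a28, a38.
Round 2 — r1, r2, derive a6, a26.
Closure: {a13, a16, a18, a23, a24, a26, a27, a28, a37, a38, a6} — 11 facts.

11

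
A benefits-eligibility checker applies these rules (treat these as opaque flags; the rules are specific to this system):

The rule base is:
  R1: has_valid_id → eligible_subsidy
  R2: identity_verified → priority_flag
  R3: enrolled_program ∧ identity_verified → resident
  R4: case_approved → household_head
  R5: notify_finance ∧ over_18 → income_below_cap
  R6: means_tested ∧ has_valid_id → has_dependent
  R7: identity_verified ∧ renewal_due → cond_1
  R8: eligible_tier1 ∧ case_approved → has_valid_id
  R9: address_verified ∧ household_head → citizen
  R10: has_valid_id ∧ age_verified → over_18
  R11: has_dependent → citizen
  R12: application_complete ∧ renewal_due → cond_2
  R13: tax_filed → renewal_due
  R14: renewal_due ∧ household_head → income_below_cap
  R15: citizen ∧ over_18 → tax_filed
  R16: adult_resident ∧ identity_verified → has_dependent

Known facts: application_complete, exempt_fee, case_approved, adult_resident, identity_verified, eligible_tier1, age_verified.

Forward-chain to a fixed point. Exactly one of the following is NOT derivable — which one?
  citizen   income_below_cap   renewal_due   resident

resident

Round 1 — R2, R4, R8, R16, derive priority_flag, household_head, has_valid_id, has_dependent.
Round 2 — R1, R10, R11, derive eligible_subsidy, over_18, citizen.
Round 3 — R15, derive tax_filed.
Round 4 — R13, derive renewal_due.
Round 5 — R7, R12, R14, derive cond_1, cond_2, income_below_cap.
Derived: income_below_cap (round 5), renewal_due (round 4), citizen (round 2). resident never appears in any round.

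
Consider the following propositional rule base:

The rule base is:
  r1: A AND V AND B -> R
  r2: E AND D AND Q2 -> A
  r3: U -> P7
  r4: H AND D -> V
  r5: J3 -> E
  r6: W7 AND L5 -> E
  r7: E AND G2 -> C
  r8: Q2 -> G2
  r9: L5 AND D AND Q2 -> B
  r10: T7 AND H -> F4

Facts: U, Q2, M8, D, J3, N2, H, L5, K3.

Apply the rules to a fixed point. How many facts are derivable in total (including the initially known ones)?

17

[1] r3 [U -> P7]; r4 [H AND D -> V]; r5 [J3 -> E]; r8 [Q2 -> G2]; r9 [L5 AND D AND Q2 -> B]. ⇒ new: P7, V, E, G2, B.
[2] r2 [E AND D AND Q2 -> A]; r7 [E AND G2 -> C]. ⇒ new: A, C.
[3] r1 [A AND V AND B -> R]. ⇒ new: R.
Closure: {A, B, C, D, E, G2, H, J3, K3, L5, M8, N2, P7, Q2, R, U, V} — 17 facts.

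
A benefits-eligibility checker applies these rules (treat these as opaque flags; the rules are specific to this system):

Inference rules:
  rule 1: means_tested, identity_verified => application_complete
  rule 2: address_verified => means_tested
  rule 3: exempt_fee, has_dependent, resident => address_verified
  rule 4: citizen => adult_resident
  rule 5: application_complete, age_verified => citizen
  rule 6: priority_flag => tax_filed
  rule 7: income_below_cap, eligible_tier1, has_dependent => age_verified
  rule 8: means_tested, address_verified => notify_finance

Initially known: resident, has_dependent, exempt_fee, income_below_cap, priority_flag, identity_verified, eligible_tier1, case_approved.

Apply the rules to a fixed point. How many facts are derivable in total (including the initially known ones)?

Round 1 fires rule 3, rule 6, rule 7, giving address_verified, tax_filed, age_verified.
Round 2 fires rule 2, giving means_tested.
Round 3 fires rule 1, rule 8, giving application_complete, notify_finance.
Round 4 fires rule 5, giving citizen.
Round 5 fires rule 4, giving adult_resident.
Closure: {address_verified, adult_resident, age_verified, application_complete, case_approved, citizen, eligible_tier1, exempt_fee, has_dependent, identity_verified, income_below_cap, means_tested, notify_finance, priority_flag, resident, tax_filed} — 16 facts.

16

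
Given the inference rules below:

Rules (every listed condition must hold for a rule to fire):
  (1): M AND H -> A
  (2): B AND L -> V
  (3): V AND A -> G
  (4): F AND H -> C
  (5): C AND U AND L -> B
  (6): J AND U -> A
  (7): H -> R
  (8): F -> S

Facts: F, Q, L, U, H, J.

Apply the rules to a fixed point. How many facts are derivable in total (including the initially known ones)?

Round 1 — (4), (6), (7), (8), derive C, A, R, S.
Round 2 — (5), derive B.
Round 3 — (2), derive V.
Round 4 — (3), derive G.
Closure: {A, B, C, F, G, H, J, L, Q, R, S, U, V} — 13 facts.

13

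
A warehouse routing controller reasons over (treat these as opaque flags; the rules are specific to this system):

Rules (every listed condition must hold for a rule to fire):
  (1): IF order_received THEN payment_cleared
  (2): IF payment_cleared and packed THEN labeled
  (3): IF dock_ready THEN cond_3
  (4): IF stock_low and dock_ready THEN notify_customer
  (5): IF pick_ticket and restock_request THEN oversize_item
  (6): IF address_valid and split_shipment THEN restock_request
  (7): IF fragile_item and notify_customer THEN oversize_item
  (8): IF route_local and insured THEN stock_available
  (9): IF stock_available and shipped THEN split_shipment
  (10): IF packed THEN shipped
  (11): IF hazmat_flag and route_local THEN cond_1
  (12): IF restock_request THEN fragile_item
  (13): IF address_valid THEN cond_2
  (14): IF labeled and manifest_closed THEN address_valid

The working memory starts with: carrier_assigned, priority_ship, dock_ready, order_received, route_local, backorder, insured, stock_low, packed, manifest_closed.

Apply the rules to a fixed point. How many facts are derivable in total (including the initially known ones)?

22

[1] (1) [IF order_received THEN payment_cleared]; (3) [IF dock_ready THEN cond_3]; (4) [IF stock_low and dock_ready THEN notify_customer]; (8) [IF route_local and insured THEN stock_available]; (10) [IF packed THEN shipped]. ⇒ new: payment_cleared, cond_3, notify_customer, stock_available, shipped.
[2] (2) [IF payment_cleared and packed THEN labeled]; (9) [IF stock_available and shipped THEN split_shipment]. ⇒ new: labeled, split_shipment.
[3] (14) [IF labeled and manifest_closed THEN address_valid]. ⇒ new: address_valid.
[4] (6) [IF address_valid and split_shipment THEN restock_request]; (13) [IF address_valid THEN cond_2]. ⇒ new: restock_request, cond_2.
[5] (12) [IF restock_request THEN fragile_item]. ⇒ new: fragile_item.
[6] (7) [IF fragile_item and notify_customer THEN oversize_item]. ⇒ new: oversize_item.
Closure: {address_valid, backorder, carrier_assigned, cond_2, cond_3, dock_ready, fragile_item, insured, labeled, manifest_closed, notify_customer, order_received, oversize_item, packed, payment_cleared, priority_ship, restock_request, route_local, shipped, split_shipment, stock_available, stock_low} — 22 facts.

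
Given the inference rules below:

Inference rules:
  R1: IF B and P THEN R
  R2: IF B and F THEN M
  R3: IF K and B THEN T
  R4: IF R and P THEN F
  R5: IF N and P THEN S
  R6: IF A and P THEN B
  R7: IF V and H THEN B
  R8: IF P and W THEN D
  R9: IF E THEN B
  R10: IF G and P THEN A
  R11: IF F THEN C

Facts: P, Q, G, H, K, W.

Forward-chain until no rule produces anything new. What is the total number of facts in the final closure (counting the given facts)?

14

Round 1: R8 [IF P and W THEN D]; R10 [IF G and P THEN A]. New: D, A.
Round 2: R6 [IF A and P THEN B]. New: B.
Round 3: R1 [IF B and P THEN R]; R3 [IF K and B THEN T]. New: R, T.
Round 4: R4 [IF R and P THEN F]. New: F.
Round 5: R2 [IF B and F THEN M]; R11 [IF F THEN C]. New: M, C.
Closure: {A, B, C, D, F, G, H, K, M, P, Q, R, T, W} — 14 facts.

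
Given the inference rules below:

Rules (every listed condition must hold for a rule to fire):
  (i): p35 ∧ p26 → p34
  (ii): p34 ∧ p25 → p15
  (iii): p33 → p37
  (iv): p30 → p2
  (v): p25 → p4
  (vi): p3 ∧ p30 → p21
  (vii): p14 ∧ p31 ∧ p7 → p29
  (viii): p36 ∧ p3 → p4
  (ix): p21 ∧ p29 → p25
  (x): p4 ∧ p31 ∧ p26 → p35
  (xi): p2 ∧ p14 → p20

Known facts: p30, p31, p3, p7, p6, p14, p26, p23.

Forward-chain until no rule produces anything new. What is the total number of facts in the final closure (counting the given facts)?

17

Round 1: (iv) [p30 → p2]; (vi) [p3 ∧ p30 → p21]; (vii) [p14 ∧ p31 ∧ p7 → p29]. New: p2, p21, p29.
Round 2: (ix) [p21 ∧ p29 → p25]; (xi) [p2 ∧ p14 → p20]. New: p25, p20.
Round 3: (v) [p25 → p4]. New: p4.
Round 4: (x) [p4 ∧ p31 ∧ p26 → p35]. New: p35.
Round 5: (i) [p35 ∧ p26 → p34]. New: p34.
Round 6: (ii) [p34 ∧ p25 → p15]. New: p15.
Closure: {p14, p15, p2, p20, p21, p23, p25, p26, p29, p3, p30, p31, p34, p35, p4, p6, p7} — 17 facts.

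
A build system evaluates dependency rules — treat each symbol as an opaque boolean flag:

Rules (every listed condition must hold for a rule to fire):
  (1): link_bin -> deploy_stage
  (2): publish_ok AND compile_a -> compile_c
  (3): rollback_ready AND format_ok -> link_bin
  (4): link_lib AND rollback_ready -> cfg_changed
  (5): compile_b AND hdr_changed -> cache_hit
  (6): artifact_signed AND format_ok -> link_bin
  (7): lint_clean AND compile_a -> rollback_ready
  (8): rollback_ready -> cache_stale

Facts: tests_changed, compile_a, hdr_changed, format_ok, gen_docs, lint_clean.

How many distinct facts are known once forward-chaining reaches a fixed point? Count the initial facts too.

[1] (7) [lint_clean AND compile_a -> rollback_ready]. ⇒ new: rollback_ready.
[2] (3) [rollback_ready AND format_ok -> link_bin]; (8) [rollback_ready -> cache_stale]. ⇒ new: link_bin, cache_stale.
[3] (1) [link_bin -> deploy_stage]. ⇒ new: deploy_stage.
Closure: {cache_stale, compile_a, deploy_stage, format_ok, gen_docs, hdr_changed, link_bin, lint_clean, rollback_ready, tests_changed} — 10 facts.

10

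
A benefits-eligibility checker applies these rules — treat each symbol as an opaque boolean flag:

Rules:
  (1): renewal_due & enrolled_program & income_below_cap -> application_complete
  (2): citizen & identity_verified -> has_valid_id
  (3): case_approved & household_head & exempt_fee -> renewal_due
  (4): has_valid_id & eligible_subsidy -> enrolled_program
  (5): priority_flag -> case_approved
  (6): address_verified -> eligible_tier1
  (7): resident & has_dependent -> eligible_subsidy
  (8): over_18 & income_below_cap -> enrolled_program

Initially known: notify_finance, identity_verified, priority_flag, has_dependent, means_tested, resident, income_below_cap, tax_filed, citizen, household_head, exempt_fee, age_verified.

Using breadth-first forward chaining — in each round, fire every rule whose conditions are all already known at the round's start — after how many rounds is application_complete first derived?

[1] (2) [citizen & identity_verified -> has_valid_id]; (5) [priority_flag -> case_approved]; (7) [resident & has_dependent -> eligible_subsidy]. ⇒ new: has_valid_id, case_approved, eligible_subsidy.
[2] (3) [case_approved & household_head & exempt_fee -> renewal_due]; (4) [has_valid_id & eligible_subsidy -> enrolled_program]. ⇒ new: renewal_due, enrolled_program.
[3] (1) [renewal_due & enrolled_program & income_below_cap -> application_complete]. ⇒ new: application_complete.
application_complete first appears in round 3.

3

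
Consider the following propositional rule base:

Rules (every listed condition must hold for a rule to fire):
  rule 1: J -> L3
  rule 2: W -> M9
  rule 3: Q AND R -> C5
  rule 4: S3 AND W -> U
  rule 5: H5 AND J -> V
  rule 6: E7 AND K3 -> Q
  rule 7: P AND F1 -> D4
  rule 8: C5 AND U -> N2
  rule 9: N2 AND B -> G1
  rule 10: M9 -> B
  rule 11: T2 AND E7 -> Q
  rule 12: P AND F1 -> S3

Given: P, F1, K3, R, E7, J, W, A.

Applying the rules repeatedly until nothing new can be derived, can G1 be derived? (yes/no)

[1] rule 1 [J -> L3]; rule 2 [W -> M9]; rule 6 [E7 AND K3 -> Q]; rule 7 [P AND F1 -> D4]; rule 12 [P AND F1 -> S3]. ⇒ new: L3, M9, Q, D4, S3.
[2] rule 3 [Q AND R -> C5]; rule 4 [S3 AND W -> U]; rule 10 [M9 -> B]. ⇒ new: C5, U, B.
[3] rule 8 [C5 AND U -> N2]. ⇒ new: N2.
[4] rule 9 [N2 AND B -> G1]. ⇒ new: G1.
G1 appears in round 4, so it is derivable.

yes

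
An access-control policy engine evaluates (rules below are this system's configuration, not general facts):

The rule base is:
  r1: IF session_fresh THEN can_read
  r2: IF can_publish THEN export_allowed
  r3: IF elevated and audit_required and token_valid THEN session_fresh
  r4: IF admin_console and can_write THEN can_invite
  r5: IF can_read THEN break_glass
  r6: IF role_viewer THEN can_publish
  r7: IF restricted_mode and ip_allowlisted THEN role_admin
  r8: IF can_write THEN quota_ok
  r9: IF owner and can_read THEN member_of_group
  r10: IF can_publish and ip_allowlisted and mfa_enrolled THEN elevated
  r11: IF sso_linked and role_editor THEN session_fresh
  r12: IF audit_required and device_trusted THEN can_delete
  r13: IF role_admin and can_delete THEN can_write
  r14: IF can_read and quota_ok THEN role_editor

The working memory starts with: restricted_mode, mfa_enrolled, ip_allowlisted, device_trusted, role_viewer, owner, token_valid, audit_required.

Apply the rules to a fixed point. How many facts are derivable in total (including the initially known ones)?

20

Round 1 — r6, r7, r12, derive can_publish, role_admin, can_delete.
Round 2 — r2, r10, r13, derive export_allowed, elevated, can_write.
Round 3 — r3, r8, derive session_fresh, quota_ok.
Round 4 — r1, derive can_read.
Round 5 — r5, r9, r14, derive break_glass, member_of_group, role_editor.
Closure: {audit_required, break_glass, can_delete, can_publish, can_read, can_write, device_trusted, elevated, export_allowed, ip_allowlisted, member_of_group, mfa_enrolled, owner, quota_ok, restricted_mode, role_admin, role_editor, role_viewer, session_fresh, token_valid} — 20 facts.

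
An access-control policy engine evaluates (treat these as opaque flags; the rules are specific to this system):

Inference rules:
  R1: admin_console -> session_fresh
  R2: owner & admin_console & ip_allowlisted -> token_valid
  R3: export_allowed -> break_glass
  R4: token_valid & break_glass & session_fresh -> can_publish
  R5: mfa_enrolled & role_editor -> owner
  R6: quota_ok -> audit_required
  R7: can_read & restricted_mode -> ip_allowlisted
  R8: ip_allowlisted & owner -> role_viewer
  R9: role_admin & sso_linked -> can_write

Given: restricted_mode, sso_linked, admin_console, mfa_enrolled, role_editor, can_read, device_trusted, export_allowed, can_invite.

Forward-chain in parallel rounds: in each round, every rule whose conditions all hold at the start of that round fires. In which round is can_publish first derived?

Round 1: R1 [admin_console -> session_fresh]; R3 [export_allowed -> break_glass]; R5 [mfa_enrolled & role_editor -> owner]; R7 [can_read & restricted_mode -> ip_allowlisted]. Adds session_fresh, break_glass, owner, ip_allowlisted.
Round 2: R2 [owner & admin_console & ip_allowlisted -> token_valid]; R8 [ip_allowlisted & owner -> role_viewer]. Adds token_valid, role_viewer.
Round 3: R4 [token_valid & break_glass & session_fresh -> can_publish]. Adds can_publish.
can_publish first appears in round 3.

3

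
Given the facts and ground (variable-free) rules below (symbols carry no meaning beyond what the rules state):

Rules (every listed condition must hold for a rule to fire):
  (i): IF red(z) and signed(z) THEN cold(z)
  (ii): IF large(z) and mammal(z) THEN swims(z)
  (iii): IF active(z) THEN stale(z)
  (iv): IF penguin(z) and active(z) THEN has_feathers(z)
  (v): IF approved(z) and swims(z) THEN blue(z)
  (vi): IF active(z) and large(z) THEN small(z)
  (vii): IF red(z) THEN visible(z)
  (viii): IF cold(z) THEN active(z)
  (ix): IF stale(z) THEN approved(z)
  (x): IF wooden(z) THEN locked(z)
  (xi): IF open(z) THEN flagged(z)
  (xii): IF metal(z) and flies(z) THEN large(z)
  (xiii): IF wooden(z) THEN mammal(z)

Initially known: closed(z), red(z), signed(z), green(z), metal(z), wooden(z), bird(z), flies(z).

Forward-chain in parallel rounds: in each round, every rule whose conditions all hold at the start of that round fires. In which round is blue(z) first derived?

5

Round 1: (i) [IF red(z) and signed(z) THEN cold(z)]; (vii) [IF red(z) THEN visible(z)]; (x) [IF wooden(z) THEN locked(z)]; (xii) [IF metal(z) and flies(z) THEN large(z)]; (xiii) [IF wooden(z) THEN mammal(z)]. New: cold(z), visible(z), locked(z), large(z), mammal(z).
Round 2: (ii) [IF large(z) and mammal(z) THEN swims(z)]; (viii) [IF cold(z) THEN active(z)]. New: swims(z), active(z).
Round 3: (iii) [IF active(z) THEN stale(z)]; (vi) [IF active(z) and large(z) THEN small(z)]. New: stale(z), small(z).
Round 4: (ix) [IF stale(z) THEN approved(z)]. New: approved(z).
Round 5: (v) [IF approved(z) and swims(z) THEN blue(z)]. New: blue(z).
blue(z) first appears in round 5.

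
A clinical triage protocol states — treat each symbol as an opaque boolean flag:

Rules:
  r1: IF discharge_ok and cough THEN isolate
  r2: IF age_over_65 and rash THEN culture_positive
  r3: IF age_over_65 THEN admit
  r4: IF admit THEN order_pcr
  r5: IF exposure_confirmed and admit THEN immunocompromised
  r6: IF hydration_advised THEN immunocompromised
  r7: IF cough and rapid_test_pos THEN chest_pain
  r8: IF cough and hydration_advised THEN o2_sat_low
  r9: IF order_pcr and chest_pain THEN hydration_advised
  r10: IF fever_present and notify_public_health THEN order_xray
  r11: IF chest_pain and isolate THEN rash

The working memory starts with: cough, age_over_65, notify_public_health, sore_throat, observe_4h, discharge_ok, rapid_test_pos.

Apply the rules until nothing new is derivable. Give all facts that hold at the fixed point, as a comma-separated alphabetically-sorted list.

admit, age_over_65, chest_pain, cough, culture_positive, discharge_ok, hydration_advised, immunocompromised, isolate, notify_public_health, o2_sat_low, observe_4h, order_pcr, rapid_test_pos, rash, sore_throat

[1] r1 [IF discharge_ok and cough THEN isolate]; r3 [IF age_over_65 THEN admit]; r7 [IF cough and rapid_test_pos THEN chest_pain]. ⇒ new: isolate, admit, chest_pain.
[2] r4 [IF admit THEN order_pcr]; r11 [IF chest_pain and isolate THEN rash]. ⇒ new: order_pcr, rash.
[3] r2 [IF age_over_65 and rash THEN culture_positive]; r9 [IF order_pcr and chest_pain THEN hydration_advised]. ⇒ new: culture_positive, hydration_advised.
[4] r6 [IF hydration_advised THEN immunocompromised]; r8 [IF cough and hydration_advised THEN o2_sat_low]. ⇒ new: immunocompromised, o2_sat_low.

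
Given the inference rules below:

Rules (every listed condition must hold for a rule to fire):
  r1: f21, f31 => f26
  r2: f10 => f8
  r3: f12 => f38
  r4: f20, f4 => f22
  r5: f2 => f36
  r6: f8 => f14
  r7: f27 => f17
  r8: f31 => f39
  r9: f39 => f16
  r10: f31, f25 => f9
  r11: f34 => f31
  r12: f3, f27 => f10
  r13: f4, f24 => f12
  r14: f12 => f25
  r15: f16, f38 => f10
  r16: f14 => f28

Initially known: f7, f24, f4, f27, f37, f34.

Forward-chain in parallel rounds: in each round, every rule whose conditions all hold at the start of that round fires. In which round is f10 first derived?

Round 1: r7 [f27 => f17]; r11 [f34 => f31]; r13 [f4, f24 => f12]. Adds f17, f31, f12.
Round 2: r3 [f12 => f38]; r8 [f31 => f39]; r14 [f12 => f25]. Adds f38, f39, f25.
Round 3: r9 [f39 => f16]; r10 [f31, f25 => f9]. Adds f16, f9.
Round 4: r15 [f16, f38 => f10]. Adds f10.
f10 first appears in round 4.

4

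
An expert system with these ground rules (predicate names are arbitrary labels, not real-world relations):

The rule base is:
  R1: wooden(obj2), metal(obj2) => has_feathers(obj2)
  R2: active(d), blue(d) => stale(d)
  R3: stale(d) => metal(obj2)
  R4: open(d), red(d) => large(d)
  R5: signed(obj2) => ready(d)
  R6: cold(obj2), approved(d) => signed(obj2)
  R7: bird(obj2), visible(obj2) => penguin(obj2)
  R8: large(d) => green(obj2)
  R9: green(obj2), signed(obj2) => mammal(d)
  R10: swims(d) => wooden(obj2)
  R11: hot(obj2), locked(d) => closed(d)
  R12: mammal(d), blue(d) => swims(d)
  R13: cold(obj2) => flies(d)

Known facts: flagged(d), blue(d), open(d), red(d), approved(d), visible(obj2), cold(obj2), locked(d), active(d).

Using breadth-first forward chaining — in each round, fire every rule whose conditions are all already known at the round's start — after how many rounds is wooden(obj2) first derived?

Round 1: R2 [active(d), blue(d) => stale(d)]; R4 [open(d), red(d) => large(d)]; R6 [cold(obj2), approved(d) => signed(obj2)]; R13 [cold(obj2) => flies(d)]. Adds stale(d), large(d), signed(obj2), flies(d).
Round 2: R3 [stale(d) => metal(obj2)]; R5 [signed(obj2) => ready(d)]; R8 [large(d) => green(obj2)]. Adds metal(obj2), ready(d), green(obj2).
Round 3: R9 [green(obj2), signed(obj2) => mammal(d)]. Adds mammal(d).
Round 4: R12 [mammal(d), blue(d) => swims(d)]. Adds swims(d).
Round 5: R10 [swims(d) => wooden(obj2)]. Adds wooden(obj2).
wooden(obj2) first appears in round 5.

5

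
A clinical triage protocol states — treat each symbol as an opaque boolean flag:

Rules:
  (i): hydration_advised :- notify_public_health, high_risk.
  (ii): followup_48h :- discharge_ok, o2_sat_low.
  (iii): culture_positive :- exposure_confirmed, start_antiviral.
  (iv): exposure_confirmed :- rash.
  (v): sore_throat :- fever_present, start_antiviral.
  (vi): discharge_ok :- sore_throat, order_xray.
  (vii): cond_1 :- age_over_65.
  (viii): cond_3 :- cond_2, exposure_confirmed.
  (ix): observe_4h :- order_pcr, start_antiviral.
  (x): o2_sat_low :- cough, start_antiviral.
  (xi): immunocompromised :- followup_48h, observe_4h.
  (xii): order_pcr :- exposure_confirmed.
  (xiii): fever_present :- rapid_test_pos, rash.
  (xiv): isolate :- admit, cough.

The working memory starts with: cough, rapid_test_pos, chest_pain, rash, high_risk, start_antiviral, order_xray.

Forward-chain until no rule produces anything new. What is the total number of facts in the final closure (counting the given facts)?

17

Round 1 fires (iv), (x), (xiii), giving exposure_confirmed, o2_sat_low, fever_present.
Round 2 fires (iii), (v), (xii), giving culture_positive, sore_throat, order_pcr.
Round 3 fires (vi), (ix), giving discharge_ok, observe_4h.
Round 4 fires (ii), giving followup_48h.
Round 5 fires (xi), giving immunocompromised.
Closure: {chest_pain, cough, culture_positive, discharge_ok, exposure_confirmed, fever_present, followup_48h, high_risk, immunocompromised, o2_sat_low, observe_4h, order_pcr, order_xray, rapid_test_pos, rash, sore_throat, start_antiviral} — 17 facts.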